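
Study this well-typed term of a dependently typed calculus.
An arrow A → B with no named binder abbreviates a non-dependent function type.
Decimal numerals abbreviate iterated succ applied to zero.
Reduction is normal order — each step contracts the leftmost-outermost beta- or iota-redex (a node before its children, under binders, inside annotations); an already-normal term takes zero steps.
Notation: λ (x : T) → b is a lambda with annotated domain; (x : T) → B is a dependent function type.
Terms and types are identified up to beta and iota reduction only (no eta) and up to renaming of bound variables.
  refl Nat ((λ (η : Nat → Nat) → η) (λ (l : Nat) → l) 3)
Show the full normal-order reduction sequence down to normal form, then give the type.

normal-order reduction:
  refl Nat ((λ (η : Nat → Nat) → η) (λ (l : Nat) → l) 3)
  ~> refl Nat ((λ (η : Nat) → η) 3)
  ~> refl Nat 3
the term's type:
  Eq Nat 3 3


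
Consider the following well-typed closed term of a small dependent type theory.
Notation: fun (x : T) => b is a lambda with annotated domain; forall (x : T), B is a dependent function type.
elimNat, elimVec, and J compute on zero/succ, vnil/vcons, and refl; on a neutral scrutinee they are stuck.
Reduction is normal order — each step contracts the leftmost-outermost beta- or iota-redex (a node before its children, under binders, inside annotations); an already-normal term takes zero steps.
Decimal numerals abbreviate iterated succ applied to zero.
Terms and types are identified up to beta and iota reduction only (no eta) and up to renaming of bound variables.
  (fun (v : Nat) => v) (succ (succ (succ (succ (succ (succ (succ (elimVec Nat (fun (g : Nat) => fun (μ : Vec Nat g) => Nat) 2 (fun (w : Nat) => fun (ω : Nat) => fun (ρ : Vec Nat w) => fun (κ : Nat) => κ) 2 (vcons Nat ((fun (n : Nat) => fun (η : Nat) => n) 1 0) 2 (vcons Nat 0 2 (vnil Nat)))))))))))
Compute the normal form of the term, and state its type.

normal form:
  9
type:
  Nat


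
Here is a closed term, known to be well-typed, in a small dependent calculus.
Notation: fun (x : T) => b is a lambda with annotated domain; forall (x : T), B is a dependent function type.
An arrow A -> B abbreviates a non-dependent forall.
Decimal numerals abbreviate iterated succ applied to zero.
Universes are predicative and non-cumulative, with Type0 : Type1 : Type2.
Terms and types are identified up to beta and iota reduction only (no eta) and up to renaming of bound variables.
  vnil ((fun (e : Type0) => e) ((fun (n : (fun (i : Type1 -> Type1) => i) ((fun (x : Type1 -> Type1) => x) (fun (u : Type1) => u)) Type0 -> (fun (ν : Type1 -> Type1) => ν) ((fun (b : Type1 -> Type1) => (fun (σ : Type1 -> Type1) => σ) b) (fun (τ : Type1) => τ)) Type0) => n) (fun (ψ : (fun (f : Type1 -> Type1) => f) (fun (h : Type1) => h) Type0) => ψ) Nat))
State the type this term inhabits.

the term's type:
  Vec Nat 0


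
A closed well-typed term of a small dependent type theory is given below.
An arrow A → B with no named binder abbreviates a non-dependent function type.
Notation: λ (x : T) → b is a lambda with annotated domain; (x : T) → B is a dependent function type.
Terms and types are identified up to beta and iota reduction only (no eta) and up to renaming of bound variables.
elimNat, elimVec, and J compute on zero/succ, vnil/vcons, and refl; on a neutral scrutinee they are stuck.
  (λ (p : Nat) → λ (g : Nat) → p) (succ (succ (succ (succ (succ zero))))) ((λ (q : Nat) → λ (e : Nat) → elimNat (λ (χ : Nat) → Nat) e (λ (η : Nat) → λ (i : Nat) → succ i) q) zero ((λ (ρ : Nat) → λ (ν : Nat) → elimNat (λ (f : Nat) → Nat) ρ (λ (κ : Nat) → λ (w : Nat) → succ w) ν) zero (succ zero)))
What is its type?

the term's type:
  Nat


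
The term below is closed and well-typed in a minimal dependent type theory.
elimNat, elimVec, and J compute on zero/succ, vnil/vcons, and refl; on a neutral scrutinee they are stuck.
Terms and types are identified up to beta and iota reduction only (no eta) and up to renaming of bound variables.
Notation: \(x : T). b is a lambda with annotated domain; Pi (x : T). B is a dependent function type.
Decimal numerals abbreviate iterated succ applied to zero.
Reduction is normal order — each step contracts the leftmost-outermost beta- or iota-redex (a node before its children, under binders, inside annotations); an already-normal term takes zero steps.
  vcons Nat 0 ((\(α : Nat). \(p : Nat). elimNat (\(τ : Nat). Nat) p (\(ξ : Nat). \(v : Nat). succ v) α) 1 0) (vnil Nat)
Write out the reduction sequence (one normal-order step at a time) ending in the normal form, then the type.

normal-order reduction sequence:
  vcons Nat 0 ((\(α : Nat). \(p : Nat). elimNat (\(τ : Nat). Nat) p (\(ξ : Nat). \(v : Nat). succ v) α) 1 0) (vnil Nat)
  ~> vcons Nat 0 ((\(α : Nat). elimNat (\(p : Nat). Nat) α (\(τ : Nat). \(ξ : Nat). succ ξ) 1) 0) (vnil Nat)
  ~> vcons Nat 0 (elimNat (\(α : Nat). Nat) 0 (\(p : Nat). \(τ : Nat). succ τ) 1) (vnil Nat)
  ~> vcons Nat 0 ((\(α : Nat). \(p : Nat). succ p) 0 (elimNat (\(τ : Nat). Nat) 0 (\(ξ : Nat). \(v : Nat). succ v) 0)) (vnil Nat)
  ~> vcons Nat 0 ((\(α : Nat). succ α) (elimNat (\(p : Nat). Nat) 0 (\(τ : Nat). \(ξ : Nat). succ ξ) 0)) (vnil Nat)
  ~> vcons Nat 0 (succ (elimNat (\(α : Nat). Nat) 0 (\(p : Nat). \(τ : Nat). succ τ) 0)) (vnil Nat)
  ~> vcons Nat 0 1 (vnil Nat)
the term's type:
  Vec Nat 1


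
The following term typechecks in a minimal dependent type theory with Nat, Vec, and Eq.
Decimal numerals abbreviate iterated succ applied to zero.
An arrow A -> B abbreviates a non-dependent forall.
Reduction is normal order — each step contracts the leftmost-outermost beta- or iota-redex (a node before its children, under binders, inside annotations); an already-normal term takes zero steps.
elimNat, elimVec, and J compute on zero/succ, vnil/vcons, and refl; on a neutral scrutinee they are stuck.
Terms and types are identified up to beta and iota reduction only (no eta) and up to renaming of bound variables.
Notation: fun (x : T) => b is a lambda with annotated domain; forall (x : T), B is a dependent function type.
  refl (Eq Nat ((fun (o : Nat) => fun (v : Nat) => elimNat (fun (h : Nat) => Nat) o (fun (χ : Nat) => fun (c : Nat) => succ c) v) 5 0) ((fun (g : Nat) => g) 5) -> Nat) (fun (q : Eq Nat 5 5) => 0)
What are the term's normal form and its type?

normal form:
  refl (Eq Nat 5 5 -> Nat) (fun (o : Eq Nat 5 5) => 0)
the term's type:
  Eq (Eq Nat 5 5 -> Nat) (fun (o : Eq Nat 5 5) => 0) (fun (v : Eq Nat 5 5) => 0)
observation: 4 normal-order steps separate the term from its normal form.


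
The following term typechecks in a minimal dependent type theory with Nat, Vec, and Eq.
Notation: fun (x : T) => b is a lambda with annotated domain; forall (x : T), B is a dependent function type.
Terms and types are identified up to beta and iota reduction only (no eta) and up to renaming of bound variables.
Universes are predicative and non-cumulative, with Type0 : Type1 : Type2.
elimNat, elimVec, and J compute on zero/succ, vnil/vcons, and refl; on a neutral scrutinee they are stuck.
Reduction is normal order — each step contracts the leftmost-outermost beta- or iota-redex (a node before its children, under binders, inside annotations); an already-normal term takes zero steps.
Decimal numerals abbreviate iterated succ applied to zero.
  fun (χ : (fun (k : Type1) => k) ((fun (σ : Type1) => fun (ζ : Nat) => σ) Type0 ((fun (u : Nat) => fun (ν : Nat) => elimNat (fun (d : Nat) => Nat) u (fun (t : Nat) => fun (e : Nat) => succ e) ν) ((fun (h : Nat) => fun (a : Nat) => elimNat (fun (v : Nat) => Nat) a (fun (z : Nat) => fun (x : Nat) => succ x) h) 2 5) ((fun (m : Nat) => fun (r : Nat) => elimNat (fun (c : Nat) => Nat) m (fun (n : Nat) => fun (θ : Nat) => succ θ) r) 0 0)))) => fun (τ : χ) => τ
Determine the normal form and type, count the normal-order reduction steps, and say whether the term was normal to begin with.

normal form:
  fun (χ : Type0) => fun (k : χ) => k
the term's type:
  forall (χ : Type0), forall (k : χ), χ
normal-order step count: 3
started in normal form: no
first contracted redex: a beta-redex


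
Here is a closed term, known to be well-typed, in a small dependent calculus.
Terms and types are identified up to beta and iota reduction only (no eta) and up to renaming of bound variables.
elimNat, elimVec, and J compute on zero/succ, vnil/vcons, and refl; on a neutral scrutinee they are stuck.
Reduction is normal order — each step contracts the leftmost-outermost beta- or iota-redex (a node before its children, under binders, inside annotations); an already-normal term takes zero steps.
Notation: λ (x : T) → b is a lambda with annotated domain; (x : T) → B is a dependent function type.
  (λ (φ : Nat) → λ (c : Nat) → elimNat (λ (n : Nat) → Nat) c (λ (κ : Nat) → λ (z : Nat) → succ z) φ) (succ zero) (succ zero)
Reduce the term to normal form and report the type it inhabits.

resulting normal form:
  succ (succ zero)
type:
  Nat
observation: 6 normal-order steps normalize the term, beginning with a beta-redex.


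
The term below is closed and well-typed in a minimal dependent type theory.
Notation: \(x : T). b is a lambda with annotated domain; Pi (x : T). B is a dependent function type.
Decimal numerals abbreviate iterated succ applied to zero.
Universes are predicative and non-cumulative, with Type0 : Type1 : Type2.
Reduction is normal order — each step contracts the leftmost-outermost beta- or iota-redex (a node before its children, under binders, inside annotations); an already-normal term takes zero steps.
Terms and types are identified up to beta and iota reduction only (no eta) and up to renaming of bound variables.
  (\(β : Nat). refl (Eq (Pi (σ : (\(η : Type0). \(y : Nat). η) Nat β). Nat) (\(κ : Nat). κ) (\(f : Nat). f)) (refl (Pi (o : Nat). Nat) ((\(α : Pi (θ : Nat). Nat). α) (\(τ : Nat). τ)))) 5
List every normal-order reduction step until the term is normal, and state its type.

normal-order reduction sequence:
  (\(β : Nat). refl (Eq (Pi (σ : (\(η : Type0). \(y : Nat). η) Nat β). Nat) (\(κ : Nat). κ) (\(f : Nat). f)) (refl (Pi (o : Nat). Nat) ((\(α : Pi (θ : Nat). Nat). α) (\(τ : Nat). τ)))) 5
  ~> refl (Eq (Pi (β : (\(σ : Type0). \(η : Nat). σ) Nat 5). Nat) (\(y : Nat). y) (\(κ : Nat). κ)) (refl (Pi (f : Nat). Nat) ((\(o : Pi (α : Nat). Nat). o) (\(θ : Nat). θ)))
  ~> refl (Eq (Pi (β : (\(σ : Nat). Nat) 5). Nat) (\(η : Nat). η) (\(y : Nat). y)) (refl (Pi (κ : Nat). Nat) ((\(f : Pi (o : Nat). Nat). f) (\(α : Nat). α)))
  ~> refl (Eq (Pi (β : Nat). Nat) (\(σ : Nat). σ) (\(η : Nat). η)) (refl (Pi (y : Nat). Nat) ((\(κ : Pi (f : Nat). Nat). κ) (\(o : Nat). o)))
  ~> refl (Eq (Pi (β : Nat). Nat) (\(σ : Nat). σ) (\(η : Nat). η)) (refl (Pi (y : Nat). Nat) (\(κ : Nat). κ))
the term's type:
  Eq (Eq (Pi (β : Nat). Nat) (\(σ : Nat). σ) (\(η : Nat). η)) (refl (Pi (y : Nat). Nat) (\(κ : Nat). κ)) (refl (Pi (f : Nat). Nat) (\(o : Nat). o))


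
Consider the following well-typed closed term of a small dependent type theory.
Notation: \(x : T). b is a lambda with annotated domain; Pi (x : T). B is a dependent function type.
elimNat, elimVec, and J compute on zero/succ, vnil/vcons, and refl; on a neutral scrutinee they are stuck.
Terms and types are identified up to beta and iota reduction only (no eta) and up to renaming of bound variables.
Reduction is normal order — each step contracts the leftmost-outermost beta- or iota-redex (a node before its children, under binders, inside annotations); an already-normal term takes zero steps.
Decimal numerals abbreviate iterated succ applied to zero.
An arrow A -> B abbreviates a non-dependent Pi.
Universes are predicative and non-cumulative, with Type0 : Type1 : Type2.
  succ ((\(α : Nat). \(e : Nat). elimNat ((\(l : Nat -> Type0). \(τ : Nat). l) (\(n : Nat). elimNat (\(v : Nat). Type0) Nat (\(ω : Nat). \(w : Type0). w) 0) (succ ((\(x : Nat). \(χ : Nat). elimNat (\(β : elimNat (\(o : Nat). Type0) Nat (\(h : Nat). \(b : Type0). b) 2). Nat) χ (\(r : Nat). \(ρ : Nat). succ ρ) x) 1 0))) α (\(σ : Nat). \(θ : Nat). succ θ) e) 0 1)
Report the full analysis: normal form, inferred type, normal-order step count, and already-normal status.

reduced normal form:
  2
the term's type:
  Nat
normal-order step count: 6
term was already normal: no
first contracted redex: a beta-redex


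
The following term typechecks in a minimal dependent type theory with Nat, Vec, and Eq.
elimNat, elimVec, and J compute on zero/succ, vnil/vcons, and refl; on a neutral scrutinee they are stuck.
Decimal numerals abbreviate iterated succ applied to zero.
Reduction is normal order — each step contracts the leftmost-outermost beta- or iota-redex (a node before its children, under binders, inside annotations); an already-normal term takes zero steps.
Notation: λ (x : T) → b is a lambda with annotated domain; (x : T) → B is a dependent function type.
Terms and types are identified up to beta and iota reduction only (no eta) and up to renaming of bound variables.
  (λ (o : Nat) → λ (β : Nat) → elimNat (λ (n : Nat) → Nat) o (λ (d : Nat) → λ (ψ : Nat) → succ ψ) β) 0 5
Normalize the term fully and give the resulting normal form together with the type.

normal form:
  5
type:
  Nat
observation: the term reaches its normal form after 18 normal-order steps.


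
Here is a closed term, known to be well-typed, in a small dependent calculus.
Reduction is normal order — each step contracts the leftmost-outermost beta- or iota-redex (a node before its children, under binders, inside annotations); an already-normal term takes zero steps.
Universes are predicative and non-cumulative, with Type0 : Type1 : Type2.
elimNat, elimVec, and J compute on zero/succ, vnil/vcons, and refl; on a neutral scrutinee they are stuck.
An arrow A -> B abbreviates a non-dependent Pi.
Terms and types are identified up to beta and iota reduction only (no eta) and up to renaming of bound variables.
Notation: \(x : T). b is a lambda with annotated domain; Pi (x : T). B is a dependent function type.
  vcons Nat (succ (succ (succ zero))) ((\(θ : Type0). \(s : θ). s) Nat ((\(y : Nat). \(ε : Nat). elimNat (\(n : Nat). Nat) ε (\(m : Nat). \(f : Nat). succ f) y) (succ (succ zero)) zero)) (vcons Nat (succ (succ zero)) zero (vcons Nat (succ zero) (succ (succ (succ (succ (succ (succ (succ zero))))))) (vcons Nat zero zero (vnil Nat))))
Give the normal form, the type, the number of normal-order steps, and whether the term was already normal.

reduced normal form:
  vcons Nat (succ (succ (succ zero))) (succ (succ zero)) (vcons Nat (succ (succ zero)) zero (vcons Nat (succ zero) (succ (succ (succ (succ (succ (succ (succ zero))))))) (vcons Nat zero zero (vnil Nat))))
inferred type:
  Vec Nat (succ (succ (succ (succ zero))))
reduction steps (normal order): 11
term was already normal: no
first contracted redex: a beta-redex


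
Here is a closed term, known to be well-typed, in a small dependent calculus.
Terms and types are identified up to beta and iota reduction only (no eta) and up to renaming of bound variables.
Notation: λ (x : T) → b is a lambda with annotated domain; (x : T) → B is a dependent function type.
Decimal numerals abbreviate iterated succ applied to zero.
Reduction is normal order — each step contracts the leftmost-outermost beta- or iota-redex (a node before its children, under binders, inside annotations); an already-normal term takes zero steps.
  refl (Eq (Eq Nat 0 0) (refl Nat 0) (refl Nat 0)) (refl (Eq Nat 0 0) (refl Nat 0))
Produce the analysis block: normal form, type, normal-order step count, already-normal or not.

normal form:
  refl (Eq (Eq Nat 0 0) (refl Nat 0) (refl Nat 0)) (refl (Eq Nat 0 0) (refl Nat 0))
type:
  Eq (Eq (Eq Nat 0 0) (refl Nat 0) (refl Nat 0)) (refl (Eq Nat 0 0) (refl Nat 0)) (refl (Eq Nat 0 0) (refl Nat 0))
reduction steps (normal order): 0
started in normal form: yes


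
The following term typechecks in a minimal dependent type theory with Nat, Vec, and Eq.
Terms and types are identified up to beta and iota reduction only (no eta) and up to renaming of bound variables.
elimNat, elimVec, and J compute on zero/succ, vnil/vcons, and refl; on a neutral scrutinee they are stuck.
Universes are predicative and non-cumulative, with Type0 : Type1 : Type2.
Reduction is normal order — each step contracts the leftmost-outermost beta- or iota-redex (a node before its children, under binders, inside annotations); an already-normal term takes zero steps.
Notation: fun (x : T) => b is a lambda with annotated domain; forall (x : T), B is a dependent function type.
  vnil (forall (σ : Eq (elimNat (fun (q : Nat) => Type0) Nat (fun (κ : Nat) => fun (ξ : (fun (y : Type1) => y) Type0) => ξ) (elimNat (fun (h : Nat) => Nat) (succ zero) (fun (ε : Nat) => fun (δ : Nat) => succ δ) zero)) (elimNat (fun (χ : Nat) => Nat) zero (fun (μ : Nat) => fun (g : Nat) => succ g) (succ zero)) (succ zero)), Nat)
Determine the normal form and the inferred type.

reduced normal form:
  vnil (forall (σ : Eq Nat (succ zero) (succ zero)), Nat)
the term's type:
  Vec (forall (σ : Eq Nat (succ zero) (succ zero)), Nat) zero


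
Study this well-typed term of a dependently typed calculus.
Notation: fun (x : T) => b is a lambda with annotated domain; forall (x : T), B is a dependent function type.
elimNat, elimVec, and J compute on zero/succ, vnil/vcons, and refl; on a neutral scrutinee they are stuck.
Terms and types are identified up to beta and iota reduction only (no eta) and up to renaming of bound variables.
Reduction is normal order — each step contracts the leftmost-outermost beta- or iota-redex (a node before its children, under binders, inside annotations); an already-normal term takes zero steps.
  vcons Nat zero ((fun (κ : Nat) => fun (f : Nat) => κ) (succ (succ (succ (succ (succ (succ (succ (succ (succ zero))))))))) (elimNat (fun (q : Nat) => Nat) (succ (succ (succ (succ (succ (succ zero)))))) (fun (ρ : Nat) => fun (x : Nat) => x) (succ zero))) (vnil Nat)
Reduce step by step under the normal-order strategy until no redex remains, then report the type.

reduction (normal order):
  vcons Nat zero ((fun (κ : Nat) => fun (f : Nat) => κ) (succ (succ (succ (succ (succ (succ (succ (succ (succ zero))))))))) (elimNat (fun (q : Nat) => Nat) (succ (succ (succ (succ (succ (succ zero)))))) (fun (ρ : Nat) => fun (x : Nat) => x) (succ zero))) (vnil Nat)
  ~> vcons Nat zero ((fun (κ : Nat) => succ (succ (succ (succ (succ (succ (succ (succ (succ zero))))))))) (elimNat (fun (f : Nat) => Nat) (succ (succ (succ (succ (succ (succ zero)))))) (fun (q : Nat) => fun (ρ : Nat) => ρ) (succ zero))) (vnil Nat)
  ~> vcons Nat zero (succ (succ (succ (succ (succ (succ (succ (succ (succ zero))))))))) (vnil Nat)
type:
  Vec Nat (succ zero)


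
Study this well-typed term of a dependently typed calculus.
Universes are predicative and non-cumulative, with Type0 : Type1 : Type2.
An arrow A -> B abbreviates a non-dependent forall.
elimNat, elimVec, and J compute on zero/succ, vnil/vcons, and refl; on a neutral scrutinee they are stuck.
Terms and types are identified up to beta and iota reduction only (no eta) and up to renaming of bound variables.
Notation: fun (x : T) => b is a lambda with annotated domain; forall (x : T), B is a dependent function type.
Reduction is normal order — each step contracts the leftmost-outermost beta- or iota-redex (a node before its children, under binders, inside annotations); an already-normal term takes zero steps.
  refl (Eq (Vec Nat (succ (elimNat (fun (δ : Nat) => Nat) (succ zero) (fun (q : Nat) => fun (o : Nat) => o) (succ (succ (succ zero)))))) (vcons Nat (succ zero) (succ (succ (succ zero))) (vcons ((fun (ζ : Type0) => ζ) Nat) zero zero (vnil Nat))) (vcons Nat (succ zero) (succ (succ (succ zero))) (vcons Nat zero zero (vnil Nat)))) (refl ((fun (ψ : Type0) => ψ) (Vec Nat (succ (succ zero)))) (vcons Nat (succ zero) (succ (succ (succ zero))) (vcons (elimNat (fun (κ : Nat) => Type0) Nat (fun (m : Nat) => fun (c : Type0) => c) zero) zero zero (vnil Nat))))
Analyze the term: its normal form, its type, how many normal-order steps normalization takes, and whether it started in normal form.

reduced normal form:
  refl (Eq (Vec Nat (succ (succ zero))) (vcons Nat (succ zero) (succ (succ (succ zero))) (vcons Nat zero zero (vnil Nat))) (vcons Nat (succ zero) (succ (succ (succ zero))) (vcons Nat zero zero (vnil Nat)))) (refl (Vec Nat (succ (succ zero))) (vcons Nat (succ zero) (succ (succ (succ zero))) (vcons Nat zero zero (vnil Nat))))
type:
  Eq (Eq (Vec Nat (succ (succ zero))) (vcons Nat (succ zero) (succ (succ (succ zero))) (vcons Nat zero zero (vnil Nat))) (vcons Nat (succ zero) (succ (succ (succ zero))) (vcons Nat zero zero (vnil Nat)))) (refl (Vec Nat (succ (succ zero))) (vcons Nat (succ zero) (succ (succ (succ zero))) (vcons Nat zero zero (vnil Nat)))) (refl (Vec Nat (succ (succ zero))) (vcons Nat (succ zero) (succ (succ (succ zero))) (vcons Nat zero zero (vnil Nat))))
steps to reach normal form (normal order): 13
started in normal form: no
first redex: an elimNat iota-redex


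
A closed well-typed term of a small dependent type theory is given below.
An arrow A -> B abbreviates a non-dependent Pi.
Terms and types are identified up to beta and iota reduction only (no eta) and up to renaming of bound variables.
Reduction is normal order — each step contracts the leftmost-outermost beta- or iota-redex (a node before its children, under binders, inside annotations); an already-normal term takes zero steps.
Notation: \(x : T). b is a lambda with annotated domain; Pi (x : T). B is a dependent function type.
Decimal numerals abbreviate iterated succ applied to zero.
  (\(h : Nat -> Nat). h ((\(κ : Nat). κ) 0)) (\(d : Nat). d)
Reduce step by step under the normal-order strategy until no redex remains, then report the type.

normal-order reduction sequence:
  (\(h : Nat -> Nat). h ((\(κ : Nat). κ) 0)) (\(d : Nat). d)
  ~> (\(h : Nat). h) ((\(κ : Nat). κ) 0)
  ~> (\(h : Nat). h) 0
  ~> 0
the term's type:
  Nat


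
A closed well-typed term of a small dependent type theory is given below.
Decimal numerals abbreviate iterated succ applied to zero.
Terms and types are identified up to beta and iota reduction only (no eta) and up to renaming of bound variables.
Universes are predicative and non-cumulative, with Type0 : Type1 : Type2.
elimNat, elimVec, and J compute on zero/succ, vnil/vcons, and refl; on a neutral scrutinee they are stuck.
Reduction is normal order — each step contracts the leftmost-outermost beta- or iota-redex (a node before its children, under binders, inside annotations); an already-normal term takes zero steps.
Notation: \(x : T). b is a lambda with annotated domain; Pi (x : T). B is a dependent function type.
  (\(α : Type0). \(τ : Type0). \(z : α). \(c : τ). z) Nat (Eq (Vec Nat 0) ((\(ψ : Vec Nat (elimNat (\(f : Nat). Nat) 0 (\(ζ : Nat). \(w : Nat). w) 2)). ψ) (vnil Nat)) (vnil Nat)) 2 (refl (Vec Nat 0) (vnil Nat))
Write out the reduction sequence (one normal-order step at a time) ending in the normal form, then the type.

normal-order reduction:
  (\(α : Type0). \(τ : Type0). \(z : α). \(c : τ). z) Nat (Eq (Vec Nat 0) ((\(ψ : Vec Nat (elimNat (\(f : Nat). Nat) 0 (\(ζ : Nat). \(w : Nat). w) 2)). ψ) (vnil Nat)) (vnil Nat)) 2 (refl (Vec Nat 0) (vnil Nat))
  ~> (\(α : Type0). \(τ : Nat). \(z : α). τ) (Eq (Vec Nat 0) ((\(c : Vec Nat (elimNat (\(ψ : Nat). Nat) 0 (\(f : Nat). \(ζ : Nat). ζ) 2)). c) (vnil Nat)) (vnil Nat)) 2 (refl (Vec Nat 0) (vnil Nat))
  ~> (\(α : Nat). \(τ : Eq (Vec Nat 0) ((\(z : Vec Nat (elimNat (\(c : Nat). Nat) 0 (\(ψ : Nat). \(f : Nat). f) 2)). z) (vnil Nat)) (vnil Nat)). α) 2 (refl (Vec Nat 0) (vnil Nat))
  ~> (\(α : Eq (Vec Nat 0) ((\(τ : Vec Nat (elimNat (\(z : Nat). Nat) 0 (\(c : Nat). \(ψ : Nat). ψ) 2)). τ) (vnil Nat)) (vnil Nat)). 2) (refl (Vec Nat 0) (vnil Nat))
  ~> 2
the term's type:
  Nat


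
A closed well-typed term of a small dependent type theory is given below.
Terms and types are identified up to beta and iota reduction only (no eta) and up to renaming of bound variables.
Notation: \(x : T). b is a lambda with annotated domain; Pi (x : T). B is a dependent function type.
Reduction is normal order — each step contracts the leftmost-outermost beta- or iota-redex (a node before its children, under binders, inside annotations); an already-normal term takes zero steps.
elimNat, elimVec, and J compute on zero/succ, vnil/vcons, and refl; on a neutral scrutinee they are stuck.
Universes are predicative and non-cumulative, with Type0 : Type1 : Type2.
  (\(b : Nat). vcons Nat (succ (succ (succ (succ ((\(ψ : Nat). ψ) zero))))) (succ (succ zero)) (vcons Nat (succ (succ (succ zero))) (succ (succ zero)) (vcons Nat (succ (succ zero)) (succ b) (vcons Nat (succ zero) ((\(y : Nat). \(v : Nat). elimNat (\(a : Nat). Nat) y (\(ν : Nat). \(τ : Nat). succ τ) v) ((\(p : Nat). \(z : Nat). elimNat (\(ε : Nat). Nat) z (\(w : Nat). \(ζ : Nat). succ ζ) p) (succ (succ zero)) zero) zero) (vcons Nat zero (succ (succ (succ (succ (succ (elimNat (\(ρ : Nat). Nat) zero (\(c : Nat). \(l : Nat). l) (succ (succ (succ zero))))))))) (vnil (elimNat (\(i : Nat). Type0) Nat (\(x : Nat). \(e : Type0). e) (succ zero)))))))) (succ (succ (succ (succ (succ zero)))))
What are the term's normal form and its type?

normal form:
  vcons Nat (succ (succ (succ (succ zero)))) (succ (succ zero)) (vcons Nat (succ (succ (succ zero))) (succ (succ zero)) (vcons Nat (succ (succ zero)) (succ (succ (succ (succ (succ (succ zero)))))) (vcons Nat (succ zero) (succ (succ zero)) (vcons Nat zero (succ (succ (succ (succ (succ zero))))) (vnil Nat)))))
the term's type:
  Vec Nat (succ (succ (succ (succ (succ zero)))))
observation: the first redex contracted is a beta-redex; the normal form is reached in 28 normal-order steps.


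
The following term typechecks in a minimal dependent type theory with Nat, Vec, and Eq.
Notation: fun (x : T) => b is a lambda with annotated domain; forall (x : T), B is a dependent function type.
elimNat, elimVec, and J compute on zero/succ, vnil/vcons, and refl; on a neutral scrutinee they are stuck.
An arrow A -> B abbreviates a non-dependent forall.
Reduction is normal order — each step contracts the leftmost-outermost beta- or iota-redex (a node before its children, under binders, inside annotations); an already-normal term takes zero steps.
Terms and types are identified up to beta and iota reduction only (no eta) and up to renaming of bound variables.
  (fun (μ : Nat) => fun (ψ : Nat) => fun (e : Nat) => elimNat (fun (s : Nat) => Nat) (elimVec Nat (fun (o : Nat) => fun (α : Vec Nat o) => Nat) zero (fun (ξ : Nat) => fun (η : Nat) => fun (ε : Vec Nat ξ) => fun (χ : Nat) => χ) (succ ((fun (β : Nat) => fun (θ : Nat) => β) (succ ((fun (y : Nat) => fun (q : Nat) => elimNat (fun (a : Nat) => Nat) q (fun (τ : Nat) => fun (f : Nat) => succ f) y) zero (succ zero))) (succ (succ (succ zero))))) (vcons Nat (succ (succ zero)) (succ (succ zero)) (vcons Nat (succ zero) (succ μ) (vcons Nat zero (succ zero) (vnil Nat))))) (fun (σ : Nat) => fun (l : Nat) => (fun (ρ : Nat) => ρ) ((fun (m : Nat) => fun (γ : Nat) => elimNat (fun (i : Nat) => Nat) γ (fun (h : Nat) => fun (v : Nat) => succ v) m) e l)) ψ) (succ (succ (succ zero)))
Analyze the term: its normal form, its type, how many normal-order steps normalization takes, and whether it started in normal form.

reduced normal form:
  fun (μ : Nat) => fun (ψ : Nat) => elimNat (fun (e : Nat) => Nat) zero (fun (s : Nat) => fun (o : Nat) => elimNat (fun (α : Nat) => Nat) o (fun (ξ : Nat) => fun (η : Nat) => succ η) ψ) μ
type:
  Nat -> Nat -> Nat
reduction steps (normal order): 20
started in normal form: no
first redex: a beta-redex


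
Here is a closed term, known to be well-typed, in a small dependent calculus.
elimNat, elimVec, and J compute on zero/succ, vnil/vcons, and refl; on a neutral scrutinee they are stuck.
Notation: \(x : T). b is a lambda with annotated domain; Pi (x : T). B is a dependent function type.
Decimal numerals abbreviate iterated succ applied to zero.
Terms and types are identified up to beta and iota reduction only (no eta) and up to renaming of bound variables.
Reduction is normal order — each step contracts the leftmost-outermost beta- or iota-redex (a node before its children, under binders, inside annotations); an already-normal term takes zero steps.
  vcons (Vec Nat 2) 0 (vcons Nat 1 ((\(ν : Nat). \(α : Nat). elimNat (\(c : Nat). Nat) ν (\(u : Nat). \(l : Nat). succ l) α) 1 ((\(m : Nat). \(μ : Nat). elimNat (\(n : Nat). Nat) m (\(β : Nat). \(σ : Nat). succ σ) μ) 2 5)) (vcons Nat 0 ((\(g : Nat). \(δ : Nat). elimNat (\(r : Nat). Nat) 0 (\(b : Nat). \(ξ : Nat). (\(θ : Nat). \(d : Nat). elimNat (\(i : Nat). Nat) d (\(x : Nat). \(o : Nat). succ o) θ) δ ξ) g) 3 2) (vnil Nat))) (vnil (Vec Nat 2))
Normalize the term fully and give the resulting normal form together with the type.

resulting normal form:
  vcons (Vec Nat 2) 0 (vcons Nat 1 8 (vcons Nat 0 6 (vnil Nat))) (vnil (Vec Nat 2))
type:
  Vec (Vec Nat 2) 1
observation: the leftmost-outermost redex is a beta-redex, and normalization takes 81 steps.


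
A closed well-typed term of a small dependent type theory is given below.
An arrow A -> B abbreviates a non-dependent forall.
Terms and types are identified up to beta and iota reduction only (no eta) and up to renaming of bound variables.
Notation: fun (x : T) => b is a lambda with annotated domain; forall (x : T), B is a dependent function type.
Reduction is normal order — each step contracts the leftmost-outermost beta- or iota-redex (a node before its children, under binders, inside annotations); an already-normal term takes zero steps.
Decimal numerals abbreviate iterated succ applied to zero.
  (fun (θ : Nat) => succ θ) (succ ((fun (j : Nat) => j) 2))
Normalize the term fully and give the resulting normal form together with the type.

resulting normal form:
  4
inferred type:
  Nat


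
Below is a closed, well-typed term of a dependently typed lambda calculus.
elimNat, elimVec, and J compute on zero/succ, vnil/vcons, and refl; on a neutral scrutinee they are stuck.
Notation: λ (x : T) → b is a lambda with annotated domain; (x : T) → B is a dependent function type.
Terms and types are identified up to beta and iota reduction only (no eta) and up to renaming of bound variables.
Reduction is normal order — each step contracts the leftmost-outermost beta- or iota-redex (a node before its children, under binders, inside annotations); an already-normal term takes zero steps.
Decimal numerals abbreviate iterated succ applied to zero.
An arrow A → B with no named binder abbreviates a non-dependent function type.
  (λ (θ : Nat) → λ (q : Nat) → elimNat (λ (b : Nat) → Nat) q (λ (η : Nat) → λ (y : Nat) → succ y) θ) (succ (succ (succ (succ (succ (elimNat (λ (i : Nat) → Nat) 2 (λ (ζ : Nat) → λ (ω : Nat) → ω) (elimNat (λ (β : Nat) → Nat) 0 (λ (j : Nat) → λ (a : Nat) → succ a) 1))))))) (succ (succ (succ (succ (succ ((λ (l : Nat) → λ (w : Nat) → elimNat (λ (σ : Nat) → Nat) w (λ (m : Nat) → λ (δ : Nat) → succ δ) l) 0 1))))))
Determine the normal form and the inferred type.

normal form:
  13
the term's type:
  Nat


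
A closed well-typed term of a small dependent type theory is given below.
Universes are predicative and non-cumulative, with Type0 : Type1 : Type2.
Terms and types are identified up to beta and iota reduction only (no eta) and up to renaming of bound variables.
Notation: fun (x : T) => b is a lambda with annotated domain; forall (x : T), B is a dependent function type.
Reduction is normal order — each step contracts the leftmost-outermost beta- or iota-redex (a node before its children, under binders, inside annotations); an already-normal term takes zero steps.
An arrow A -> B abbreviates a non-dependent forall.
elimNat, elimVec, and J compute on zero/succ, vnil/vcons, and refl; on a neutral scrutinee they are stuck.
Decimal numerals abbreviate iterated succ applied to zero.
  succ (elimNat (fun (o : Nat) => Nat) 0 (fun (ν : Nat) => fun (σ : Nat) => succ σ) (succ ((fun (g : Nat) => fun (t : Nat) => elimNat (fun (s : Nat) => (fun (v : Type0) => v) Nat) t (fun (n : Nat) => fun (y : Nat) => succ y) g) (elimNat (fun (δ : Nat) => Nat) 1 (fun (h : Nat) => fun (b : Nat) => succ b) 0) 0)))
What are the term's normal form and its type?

resulting normal form:
  3
type:
  Nat


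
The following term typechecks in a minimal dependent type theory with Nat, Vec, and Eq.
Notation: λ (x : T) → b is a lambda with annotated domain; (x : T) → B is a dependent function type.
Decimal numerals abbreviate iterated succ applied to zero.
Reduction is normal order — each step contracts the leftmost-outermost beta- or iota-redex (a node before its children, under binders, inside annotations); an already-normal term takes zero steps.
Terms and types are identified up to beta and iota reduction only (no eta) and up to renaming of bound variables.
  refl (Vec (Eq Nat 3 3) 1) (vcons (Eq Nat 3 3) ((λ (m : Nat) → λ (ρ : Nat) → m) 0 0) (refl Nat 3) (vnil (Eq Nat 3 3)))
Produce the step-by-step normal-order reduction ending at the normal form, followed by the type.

normal-order reduction:
  refl (Vec (Eq Nat 3 3) 1) (vcons (Eq Nat 3 3) ((λ (m : Nat) → λ (ρ : Nat) → m) 0 0) (refl Nat 3) (vnil (Eq Nat 3 3)))
  ~> refl (Vec (Eq Nat 3 3) 1) (vcons (Eq Nat 3 3) ((λ (m : Nat) → 0) 0) (refl Nat 3) (vnil (Eq Nat 3 3)))
  ~> refl (Vec (Eq Nat 3 3) 1) (vcons (Eq Nat 3 3) 0 (refl Nat 3) (vnil (Eq Nat 3 3)))
inferred type:
  Eq (Vec (Eq Nat 3 3) 1) (vcons (Eq Nat 3 3) 0 (refl Nat 3) (vnil (Eq Nat 3 3))) (vcons (Eq Nat 3 3) 0 (refl Nat 3) (vnil (Eq Nat 3 3)))


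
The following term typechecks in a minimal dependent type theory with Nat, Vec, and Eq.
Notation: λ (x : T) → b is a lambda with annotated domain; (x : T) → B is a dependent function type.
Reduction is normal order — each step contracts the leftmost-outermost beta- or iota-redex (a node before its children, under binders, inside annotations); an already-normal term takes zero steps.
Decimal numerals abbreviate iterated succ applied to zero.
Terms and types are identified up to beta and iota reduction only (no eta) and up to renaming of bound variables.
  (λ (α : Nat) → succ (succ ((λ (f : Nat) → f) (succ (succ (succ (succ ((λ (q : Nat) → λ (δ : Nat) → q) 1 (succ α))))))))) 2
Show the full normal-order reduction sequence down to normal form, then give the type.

normal-order reduction sequence:
  (λ (α : Nat) → succ (succ ((λ (f : Nat) → f) (succ (succ (succ (succ ((λ (q : Nat) → λ (δ : Nat) → q) 1 (succ α))))))))) 2
  ~> succ (succ ((λ (α : Nat) → α) (succ (succ (succ (succ ((λ (f : Nat) → λ (q : Nat) → f) 1 3)))))))
  ~> succ (succ (succ (succ (succ (succ ((λ (α : Nat) → λ (f : Nat) → α) 1 3))))))
  ~> succ (succ (succ (succ (succ (succ ((λ (α : Nat) → 1) 3))))))
  ~> 7
type:
  Nat


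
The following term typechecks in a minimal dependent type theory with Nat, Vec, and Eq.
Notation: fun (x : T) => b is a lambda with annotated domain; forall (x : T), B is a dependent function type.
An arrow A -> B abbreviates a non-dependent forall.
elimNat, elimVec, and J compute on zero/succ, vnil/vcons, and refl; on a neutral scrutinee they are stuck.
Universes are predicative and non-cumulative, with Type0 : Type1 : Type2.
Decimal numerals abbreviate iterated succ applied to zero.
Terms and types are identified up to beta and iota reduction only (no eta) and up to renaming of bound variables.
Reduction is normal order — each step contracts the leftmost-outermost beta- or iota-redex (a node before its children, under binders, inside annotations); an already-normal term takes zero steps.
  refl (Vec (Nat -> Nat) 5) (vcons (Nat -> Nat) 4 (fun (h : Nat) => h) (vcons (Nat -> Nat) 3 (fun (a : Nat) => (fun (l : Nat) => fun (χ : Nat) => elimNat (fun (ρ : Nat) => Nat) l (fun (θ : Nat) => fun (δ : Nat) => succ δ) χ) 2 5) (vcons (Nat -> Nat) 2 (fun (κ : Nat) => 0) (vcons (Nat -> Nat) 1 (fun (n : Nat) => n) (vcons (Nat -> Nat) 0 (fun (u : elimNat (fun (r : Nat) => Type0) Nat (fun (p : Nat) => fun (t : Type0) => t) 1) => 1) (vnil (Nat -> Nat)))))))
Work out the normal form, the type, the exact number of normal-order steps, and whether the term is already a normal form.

normal form:
  refl (Vec (Nat -> Nat) 5) (vcons (Nat -> Nat) 4 (fun (h : Nat) => h) (vcons (Nat -> Nat) 3 (fun (a : Nat) => 7) (vcons (Nat -> Nat) 2 (fun (l : Nat) => 0) (vcons (Nat -> Nat) 1 (fun (χ : Nat) => χ) (vcons (Nat -> Nat) 0 (fun (ρ : Nat) => 1) (vnil (Nat -> Nat)))))))
the term's type:
  Eq (Vec (Nat -> Nat) 5) (vcons (Nat -> Nat) 4 (fun (h : Nat) => h) (vcons (Nat -> Nat) 3 (fun (a : Nat) => 7) (vcons (Nat -> Nat) 2 (fun (l : Nat) => 0) (vcons (Nat -> Nat) 1 (fun (χ : Nat) => χ) (vcons (Nat -> Nat) 0 (fun (ρ : Nat) => 1) (vnil (Nat -> Nat))))))) (vcons (Nat -> Nat) 4 (fun (θ : Nat) => θ) (vcons (Nat -> Nat) 3 (fun (δ : Nat) => 7) (vcons (Nat -> Nat) 2 (fun (κ : Nat) => 0) (vcons (Nat -> Nat) 1 (fun (n : Nat) => n) (vcons (Nat -> Nat) 0 (fun (u : Nat) => 1) (vnil (Nat -> Nat)))))))
reduction steps (normal order): 22
already normal: no
first redex: a beta-redex


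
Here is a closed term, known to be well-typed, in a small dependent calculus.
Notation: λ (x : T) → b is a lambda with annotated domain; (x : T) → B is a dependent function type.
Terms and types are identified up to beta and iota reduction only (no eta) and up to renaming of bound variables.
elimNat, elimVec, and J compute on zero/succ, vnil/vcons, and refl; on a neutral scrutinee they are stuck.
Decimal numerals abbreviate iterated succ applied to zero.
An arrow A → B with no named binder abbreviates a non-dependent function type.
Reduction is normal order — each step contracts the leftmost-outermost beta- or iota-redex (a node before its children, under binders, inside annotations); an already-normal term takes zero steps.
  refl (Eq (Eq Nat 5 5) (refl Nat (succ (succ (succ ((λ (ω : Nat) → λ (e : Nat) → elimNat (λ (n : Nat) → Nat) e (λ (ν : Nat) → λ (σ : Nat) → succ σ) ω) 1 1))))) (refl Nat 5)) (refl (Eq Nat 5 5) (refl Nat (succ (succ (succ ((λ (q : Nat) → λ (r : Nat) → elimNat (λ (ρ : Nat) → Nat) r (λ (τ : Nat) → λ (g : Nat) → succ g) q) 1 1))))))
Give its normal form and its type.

resulting normal form:
  refl (Eq (Eq Nat 5 5) (refl Nat 5) (refl Nat 5)) (refl (Eq Nat 5 5) (refl Nat 5))
the term's type:
  Eq (Eq (Eq Nat 5 5) (refl Nat 5) (refl Nat 5)) (refl (Eq Nat 5 5) (refl Nat 5)) (refl (Eq Nat 5 5) (refl Nat 5))
observation: reduction starts at a beta-redex, and 12 normal-order steps reach the normal form.


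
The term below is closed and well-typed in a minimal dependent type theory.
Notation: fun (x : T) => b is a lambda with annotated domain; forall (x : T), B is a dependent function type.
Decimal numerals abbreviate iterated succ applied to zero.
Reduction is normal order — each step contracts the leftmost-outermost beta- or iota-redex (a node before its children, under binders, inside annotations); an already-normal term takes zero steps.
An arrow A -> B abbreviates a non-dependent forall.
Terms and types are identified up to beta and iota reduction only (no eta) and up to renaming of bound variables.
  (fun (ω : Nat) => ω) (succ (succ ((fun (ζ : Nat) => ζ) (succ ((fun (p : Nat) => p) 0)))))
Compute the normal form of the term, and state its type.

reduced normal form:
  3
type:
  Nat


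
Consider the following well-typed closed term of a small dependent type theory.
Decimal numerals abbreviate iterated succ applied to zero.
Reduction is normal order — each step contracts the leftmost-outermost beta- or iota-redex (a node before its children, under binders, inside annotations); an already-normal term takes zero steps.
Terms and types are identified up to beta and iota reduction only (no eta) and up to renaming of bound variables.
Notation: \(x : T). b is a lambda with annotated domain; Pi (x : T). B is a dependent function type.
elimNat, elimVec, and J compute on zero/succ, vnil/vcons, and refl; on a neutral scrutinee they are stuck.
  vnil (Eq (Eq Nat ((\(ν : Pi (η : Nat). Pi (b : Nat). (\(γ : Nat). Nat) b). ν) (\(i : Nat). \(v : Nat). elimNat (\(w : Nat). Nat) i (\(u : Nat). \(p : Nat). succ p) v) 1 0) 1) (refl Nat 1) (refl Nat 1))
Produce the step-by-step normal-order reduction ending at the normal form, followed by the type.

normal-order reduction:
  vnil (Eq (Eq Nat ((\(ν : Pi (η : Nat). Pi (b : Nat). (\(γ : Nat). Nat) b). ν) (\(i : Nat). \(v : Nat). elimNat (\(w : Nat). Nat) i (\(u : Nat). \(p : Nat). succ p) v) 1 0) 1) (refl Nat 1) (refl Nat 1))
  ~> vnil (Eq (Eq Nat ((\(ν : Nat). \(η : Nat). elimNat (\(b : Nat). Nat) ν (\(γ : Nat). \(i : Nat). succ i) η) 1 0) 1) (refl Nat 1) (refl Nat 1))
  ~> vnil (Eq (Eq Nat ((\(ν : Nat). elimNat (\(η : Nat). Nat) 1 (\(b : Nat). \(γ : Nat). succ γ) ν) 0) 1) (refl Nat 1) (refl Nat 1))
  ~> vnil (Eq (Eq Nat (elimNat (\(ν : Nat). Nat) 1 (\(η : Nat). \(b : Nat). succ b) 0) 1) (refl Nat 1) (refl Nat 1))
  ~> vnil (Eq (Eq Nat 1 1) (refl Nat 1) (refl Nat 1))
the term's type:
  Vec (Eq (Eq Nat 1 1) (refl Nat 1) (refl Nat 1)) 0
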